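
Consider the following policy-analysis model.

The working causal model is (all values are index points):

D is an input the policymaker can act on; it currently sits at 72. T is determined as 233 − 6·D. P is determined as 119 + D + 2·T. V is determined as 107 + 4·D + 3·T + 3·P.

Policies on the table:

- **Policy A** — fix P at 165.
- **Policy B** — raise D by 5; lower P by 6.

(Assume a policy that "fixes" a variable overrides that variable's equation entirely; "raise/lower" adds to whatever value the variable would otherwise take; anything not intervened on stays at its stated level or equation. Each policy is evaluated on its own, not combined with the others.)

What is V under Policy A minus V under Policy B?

Policy A (P := 165):
  D = 72
  T = 233 − 6·72 = -199
  P = 165
  V = 107 + 4·72 + 3·(-199) + 3·165 = 293
Policy B (D + 5, P − 6):
  D = 72 + 5 = 77
  T = 233 − 6·77 = -229
  P = 119 + 77 + 2·(-229) (−6 from intervention) = -268
  V = 107 + 4·77 + 3·(-229) + 3·(-268) = -1076
V: 293 − (-1076) = 1369

1369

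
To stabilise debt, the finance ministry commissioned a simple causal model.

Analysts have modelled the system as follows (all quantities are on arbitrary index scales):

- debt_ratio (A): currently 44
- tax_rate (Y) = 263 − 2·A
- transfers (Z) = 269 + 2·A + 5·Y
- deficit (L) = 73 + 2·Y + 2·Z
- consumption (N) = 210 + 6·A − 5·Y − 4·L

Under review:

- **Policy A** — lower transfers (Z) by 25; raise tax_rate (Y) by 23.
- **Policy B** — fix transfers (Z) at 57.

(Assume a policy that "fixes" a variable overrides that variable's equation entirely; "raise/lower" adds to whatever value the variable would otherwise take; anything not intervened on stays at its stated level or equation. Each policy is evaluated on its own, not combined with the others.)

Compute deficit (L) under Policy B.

Policy B (Z := 57):
  A = 44
  Y = 263 − 2·44 = 175
  Z = 57
  L = 73 + 2·175 + 2·57 = 537

537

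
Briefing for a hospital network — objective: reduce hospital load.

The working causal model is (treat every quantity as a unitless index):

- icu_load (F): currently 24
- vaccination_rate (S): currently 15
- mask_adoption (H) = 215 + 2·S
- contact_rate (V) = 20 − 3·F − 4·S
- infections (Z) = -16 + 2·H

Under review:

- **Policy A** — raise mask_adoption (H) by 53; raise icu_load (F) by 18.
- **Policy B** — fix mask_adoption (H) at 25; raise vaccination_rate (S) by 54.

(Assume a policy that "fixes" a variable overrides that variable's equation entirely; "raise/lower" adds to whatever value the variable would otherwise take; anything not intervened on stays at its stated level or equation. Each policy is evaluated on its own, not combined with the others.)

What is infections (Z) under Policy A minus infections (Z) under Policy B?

546

Policy A (H + 53, F + 18):
  S = 15
  H = 215 + 2·15 (+53 from intervention) = 298
  Z = -16 + 2·298 = 580
Policy B (H := 25, S + 54):
  S = 15 + 54 = 69
  H = 25
  Z = -16 + 2·25 = 34
Z: 580 − 34 = 546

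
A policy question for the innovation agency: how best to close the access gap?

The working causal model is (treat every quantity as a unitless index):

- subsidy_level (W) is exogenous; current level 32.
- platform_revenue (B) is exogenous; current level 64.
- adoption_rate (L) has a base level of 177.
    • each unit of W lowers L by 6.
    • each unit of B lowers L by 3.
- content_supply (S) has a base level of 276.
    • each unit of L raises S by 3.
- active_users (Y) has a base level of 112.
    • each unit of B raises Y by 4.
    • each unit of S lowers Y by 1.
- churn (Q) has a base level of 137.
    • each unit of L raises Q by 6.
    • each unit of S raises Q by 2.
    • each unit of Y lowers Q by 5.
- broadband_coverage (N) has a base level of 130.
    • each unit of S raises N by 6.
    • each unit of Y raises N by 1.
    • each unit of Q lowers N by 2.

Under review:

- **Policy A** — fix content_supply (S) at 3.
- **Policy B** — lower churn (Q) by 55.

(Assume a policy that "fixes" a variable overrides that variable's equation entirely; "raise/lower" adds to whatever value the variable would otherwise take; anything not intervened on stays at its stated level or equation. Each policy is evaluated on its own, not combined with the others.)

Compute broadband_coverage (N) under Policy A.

6361

Policy A (S := 3):
  W = 32
  B = 64
  L = 177 − 6·32 − 3·64 = -207
  S = 3
  Y = 112 + 4·64 − 3 = 365
  Q = 137 + 6·(-207) + 2·3 − 5·365 = -2924
  N = 130 + 6·3 + 365 − 2·(-2924) = 6361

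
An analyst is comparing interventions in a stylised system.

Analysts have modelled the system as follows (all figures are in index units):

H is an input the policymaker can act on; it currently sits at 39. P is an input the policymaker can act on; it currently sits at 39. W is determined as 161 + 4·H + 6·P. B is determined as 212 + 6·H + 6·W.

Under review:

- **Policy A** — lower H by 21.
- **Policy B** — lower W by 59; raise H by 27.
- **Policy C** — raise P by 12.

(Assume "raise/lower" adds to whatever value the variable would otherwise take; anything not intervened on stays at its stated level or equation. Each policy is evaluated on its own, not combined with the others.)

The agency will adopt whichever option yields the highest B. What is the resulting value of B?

4208

Policy A (H − 21):
  H = 39 − 21 = 18
  P = 39
  W = 161 + 4·18 + 6·39 = 467
  B = 212 + 6·18 + 6·467 = 3122
Policy B (W − 59, H + 27):
  H = 39 + 27 = 66
  P = 39
  W = 161 + 4·66 + 6·39 (−59 from intervention) = 600
  B = 212 + 6·66 + 6·600 = 4208
Policy C (P + 12):
  H = 39
  P = 39 + 12 = 51
  W = 161 + 4·39 + 6·51 = 623
  B = 212 + 6·39 + 6·623 = 4184
Comparing — Policy A: B=3122, Policy B: B=4208, Policy C: B=4184. Highest is 4208 (Policy B).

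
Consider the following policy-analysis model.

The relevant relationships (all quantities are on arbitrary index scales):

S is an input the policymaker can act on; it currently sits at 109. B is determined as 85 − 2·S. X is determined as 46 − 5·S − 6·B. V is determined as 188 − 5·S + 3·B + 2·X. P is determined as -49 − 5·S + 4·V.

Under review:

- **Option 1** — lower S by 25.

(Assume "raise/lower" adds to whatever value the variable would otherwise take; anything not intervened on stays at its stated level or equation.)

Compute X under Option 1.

Option 1 (S − 25):
  S = 109 − 25 = 84
  B = 85 − 2·84 = -83
  X = 46 − 5·84 − 6·(-83) = 124

124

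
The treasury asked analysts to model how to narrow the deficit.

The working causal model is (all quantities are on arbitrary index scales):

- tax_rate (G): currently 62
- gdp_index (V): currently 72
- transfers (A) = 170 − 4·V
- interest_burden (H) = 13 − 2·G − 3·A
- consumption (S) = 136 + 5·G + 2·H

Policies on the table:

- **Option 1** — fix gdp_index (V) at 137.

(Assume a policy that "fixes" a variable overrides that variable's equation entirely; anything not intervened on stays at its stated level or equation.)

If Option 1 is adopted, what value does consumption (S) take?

2492

Option 1 (V := 137):
  G = 62
  V = 137
  A = 170 − 4·137 = -378
  H = 13 − 2·62 − 3·(-378) = 1023
  S = 136 + 5·62 + 2·1023 = 2492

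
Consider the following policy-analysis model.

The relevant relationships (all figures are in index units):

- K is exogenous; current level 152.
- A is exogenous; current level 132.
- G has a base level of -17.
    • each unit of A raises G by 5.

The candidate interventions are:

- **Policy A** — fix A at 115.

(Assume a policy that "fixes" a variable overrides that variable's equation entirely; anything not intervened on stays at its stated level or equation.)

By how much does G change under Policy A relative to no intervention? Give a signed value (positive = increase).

Baseline:
  A = 132
  G = -17 + 5·132 = 643
Policy A (A := 115):
  A = 115
  G = -17 + 5·115 = 558
Change in G: 558 − 643 = -85

-85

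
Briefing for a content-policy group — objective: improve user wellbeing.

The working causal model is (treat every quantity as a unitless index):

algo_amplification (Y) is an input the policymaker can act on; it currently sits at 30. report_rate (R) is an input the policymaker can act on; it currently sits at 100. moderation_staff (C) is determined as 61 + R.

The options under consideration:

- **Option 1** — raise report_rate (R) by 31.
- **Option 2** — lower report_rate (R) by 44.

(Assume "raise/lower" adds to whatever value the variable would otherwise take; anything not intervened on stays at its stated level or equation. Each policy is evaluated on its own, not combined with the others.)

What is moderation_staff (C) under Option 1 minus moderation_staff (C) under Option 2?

Option 1 (R + 31):
  R = 100 + 31 = 131
  C = 61 + 131 = 192
Option 2 (R − 44):
  R = 100 − 44 = 56
  C = 61 + 56 = 117
C: 192 − 117 = 75

75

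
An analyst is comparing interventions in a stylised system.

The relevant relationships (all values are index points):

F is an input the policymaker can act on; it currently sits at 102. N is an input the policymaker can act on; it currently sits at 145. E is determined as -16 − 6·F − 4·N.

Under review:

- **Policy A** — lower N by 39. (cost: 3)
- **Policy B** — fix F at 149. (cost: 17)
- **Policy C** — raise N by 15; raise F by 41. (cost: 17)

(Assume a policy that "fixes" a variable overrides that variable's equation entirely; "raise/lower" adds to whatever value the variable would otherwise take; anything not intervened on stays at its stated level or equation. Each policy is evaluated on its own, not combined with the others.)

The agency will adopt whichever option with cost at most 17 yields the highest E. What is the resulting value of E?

-1052

Policy A (N − 39):
  F = 102
  N = 145 − 39 = 106
  E = -16 − 6·102 − 4·106 = -1052
Policy B (F := 149):
  F = 149
  N = 145
  E = -16 − 6·149 − 4·145 = -1490
Policy C (N + 15, F + 41):
  F = 102 + 41 = 143
  N = 145 + 15 = 160
  E = -16 − 6·143 − 4·160 = -1514
Comparing — Policy A: E=-1052, Policy B: E=-1490, Policy C: E=-1514. Highest is -1052 (Policy A).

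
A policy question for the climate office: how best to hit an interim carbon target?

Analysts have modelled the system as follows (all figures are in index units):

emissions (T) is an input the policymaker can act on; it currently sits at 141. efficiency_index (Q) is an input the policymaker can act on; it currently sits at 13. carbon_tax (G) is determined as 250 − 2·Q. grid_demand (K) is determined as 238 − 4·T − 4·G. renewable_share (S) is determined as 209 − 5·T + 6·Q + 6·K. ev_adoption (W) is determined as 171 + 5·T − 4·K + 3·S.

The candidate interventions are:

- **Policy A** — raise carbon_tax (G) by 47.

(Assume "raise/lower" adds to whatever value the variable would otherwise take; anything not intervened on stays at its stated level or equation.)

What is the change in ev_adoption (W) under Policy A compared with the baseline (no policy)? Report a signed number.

Baseline:
  T = 141
  Q = 13
  G = 250 − 2·13 = 224
  K = 238 − 4·141 − 4·224 = -1222
  S = 209 − 5·141 + 6·13 + 6·(-1222) = -7750
  W = 171 + 5·141 − 4·(-1222) + 3·(-7750) = -17486
Policy A (G + 47):
  T = 141
  Q = 13
  G = 250 − 2·13 (+47 from intervention) = 271
  K = 238 − 4·141 − 4·271 = -1410
  S = 209 − 5·141 + 6·13 + 6·(-1410) = -8878
  W = 171 + 5·141 − 4·(-1410) + 3·(-8878) = -20118
Change in W: -20118 − (-17486) = -2632

-2632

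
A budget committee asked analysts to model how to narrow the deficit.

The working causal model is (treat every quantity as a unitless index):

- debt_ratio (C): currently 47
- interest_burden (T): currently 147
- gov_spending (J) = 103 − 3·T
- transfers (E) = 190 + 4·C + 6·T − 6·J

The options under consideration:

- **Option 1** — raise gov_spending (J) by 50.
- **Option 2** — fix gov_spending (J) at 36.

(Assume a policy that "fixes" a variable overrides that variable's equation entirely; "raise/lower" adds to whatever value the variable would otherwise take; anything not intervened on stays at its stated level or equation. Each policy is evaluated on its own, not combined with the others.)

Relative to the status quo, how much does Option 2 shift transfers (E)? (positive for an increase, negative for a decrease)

Baseline:
  C = 47
  T = 147
  J = 103 − 3·147 = -338
  E = 190 + 4·47 + 6·147 − 6·(-338) = 3288
Option 2 (J := 36):
  C = 47
  T = 147
  J = 36
  E = 190 + 4·47 + 6·147 − 6·36 = 1044
Change in E: 1044 − 3288 = -2244

-2244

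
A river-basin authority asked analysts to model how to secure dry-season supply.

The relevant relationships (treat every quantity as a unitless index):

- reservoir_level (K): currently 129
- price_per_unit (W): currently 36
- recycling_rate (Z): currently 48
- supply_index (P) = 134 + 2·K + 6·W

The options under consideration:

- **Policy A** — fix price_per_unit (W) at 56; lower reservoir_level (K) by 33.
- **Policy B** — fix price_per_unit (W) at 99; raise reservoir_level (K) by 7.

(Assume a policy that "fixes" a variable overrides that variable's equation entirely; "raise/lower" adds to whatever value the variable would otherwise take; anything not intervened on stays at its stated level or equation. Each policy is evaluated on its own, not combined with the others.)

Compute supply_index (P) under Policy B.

Policy B (W := 99, K + 7):
  K = 129 + 7 = 136
  W = 99
  P = 134 + 2·136 + 6·99 = 1000

1000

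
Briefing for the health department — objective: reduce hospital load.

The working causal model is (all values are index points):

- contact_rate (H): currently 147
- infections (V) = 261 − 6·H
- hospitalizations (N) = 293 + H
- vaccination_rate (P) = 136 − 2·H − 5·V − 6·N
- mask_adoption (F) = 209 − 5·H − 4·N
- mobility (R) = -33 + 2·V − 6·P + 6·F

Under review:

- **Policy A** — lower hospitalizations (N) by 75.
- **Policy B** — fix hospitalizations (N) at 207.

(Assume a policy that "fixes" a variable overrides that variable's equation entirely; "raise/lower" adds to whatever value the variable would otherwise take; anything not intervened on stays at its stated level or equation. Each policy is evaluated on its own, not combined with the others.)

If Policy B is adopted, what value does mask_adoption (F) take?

Policy B (N := 207):
  H = 147
  N = 207
  F = 209 − 5·147 − 4·207 = -1354

-1354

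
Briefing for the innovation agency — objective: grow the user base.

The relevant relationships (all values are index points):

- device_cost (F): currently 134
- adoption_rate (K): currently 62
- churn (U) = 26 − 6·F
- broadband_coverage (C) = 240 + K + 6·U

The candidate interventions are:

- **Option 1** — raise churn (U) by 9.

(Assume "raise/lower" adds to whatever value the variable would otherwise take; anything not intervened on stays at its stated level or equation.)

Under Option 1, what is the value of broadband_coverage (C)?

Option 1 (U + 9):
  F = 134
  K = 62
  U = 26 − 6·134 (+9 from intervention) = -769
  C = 240 + 62 + 6·(-769) = -4312

-4312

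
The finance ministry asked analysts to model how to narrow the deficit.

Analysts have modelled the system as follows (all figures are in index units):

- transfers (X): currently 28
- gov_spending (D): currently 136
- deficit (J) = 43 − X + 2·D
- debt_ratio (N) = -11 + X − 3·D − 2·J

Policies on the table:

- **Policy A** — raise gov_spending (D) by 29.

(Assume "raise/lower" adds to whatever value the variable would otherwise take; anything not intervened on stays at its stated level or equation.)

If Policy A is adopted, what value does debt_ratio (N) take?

Policy A (D + 29):
  X = 28
  D = 136 + 29 = 165
  J = 43 − 28 + 2·165 = 345
  N = -11 + 28 − 3·165 − 2·345 = -1168

-1168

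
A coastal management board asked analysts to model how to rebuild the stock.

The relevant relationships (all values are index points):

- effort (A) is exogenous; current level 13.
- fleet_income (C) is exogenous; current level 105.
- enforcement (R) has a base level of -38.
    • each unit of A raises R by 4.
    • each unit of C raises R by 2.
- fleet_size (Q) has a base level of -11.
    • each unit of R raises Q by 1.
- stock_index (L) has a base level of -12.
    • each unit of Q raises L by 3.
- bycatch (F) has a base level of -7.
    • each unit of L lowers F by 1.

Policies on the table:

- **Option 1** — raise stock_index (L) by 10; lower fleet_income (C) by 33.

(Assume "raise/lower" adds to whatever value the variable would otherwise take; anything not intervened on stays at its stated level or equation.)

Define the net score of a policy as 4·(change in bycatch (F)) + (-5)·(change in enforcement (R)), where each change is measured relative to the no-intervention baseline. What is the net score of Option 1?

1082

Baseline:
  A = 13
  C = 105
  R = -38 + 4·13 + 2·105 = 224
  Q = -11 + 224 = 213
  L = -12 + 3·213 = 627
  F = -7 − 627 = -634
Option 1 (L + 10, C − 33):
  A = 13
  C = 105 − 33 = 72
  R = -38 + 4·13 + 2·72 = 158
  Q = -11 + 158 = 147
  L = -12 + 3·147 (+10 from intervention) = 439
  F = -7 − 439 = -446
ΔF = -446 − (-634) = 188; ΔR = 158 − 224 = -66
Score = 4·188 + (-5)·(-66) = 1082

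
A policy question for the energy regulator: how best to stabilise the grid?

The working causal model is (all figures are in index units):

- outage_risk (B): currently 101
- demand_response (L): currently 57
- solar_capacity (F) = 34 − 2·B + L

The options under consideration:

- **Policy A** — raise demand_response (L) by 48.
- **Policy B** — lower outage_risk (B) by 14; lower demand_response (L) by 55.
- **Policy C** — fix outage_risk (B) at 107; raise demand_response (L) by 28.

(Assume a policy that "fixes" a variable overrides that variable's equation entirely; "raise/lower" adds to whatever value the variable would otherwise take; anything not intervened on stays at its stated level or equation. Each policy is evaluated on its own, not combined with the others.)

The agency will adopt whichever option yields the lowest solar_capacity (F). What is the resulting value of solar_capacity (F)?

Policy A (L + 48):
  B = 101
  L = 57 + 48 = 105
  F = 34 − 2·101 + 105 = -63
Policy B (B − 14, L − 55):
  B = 101 − 14 = 87
  L = 57 − 55 = 2
  F = 34 − 2·87 + 2 = -138
Policy C (B := 107, L + 28):
  B = 107
  L = 57 + 28 = 85
  F = 34 − 2·107 + 85 = -95
Comparing — Policy A: F=-63, Policy B: F=-138, Policy C: F=-95. Lowest is -138 (Policy B).

-138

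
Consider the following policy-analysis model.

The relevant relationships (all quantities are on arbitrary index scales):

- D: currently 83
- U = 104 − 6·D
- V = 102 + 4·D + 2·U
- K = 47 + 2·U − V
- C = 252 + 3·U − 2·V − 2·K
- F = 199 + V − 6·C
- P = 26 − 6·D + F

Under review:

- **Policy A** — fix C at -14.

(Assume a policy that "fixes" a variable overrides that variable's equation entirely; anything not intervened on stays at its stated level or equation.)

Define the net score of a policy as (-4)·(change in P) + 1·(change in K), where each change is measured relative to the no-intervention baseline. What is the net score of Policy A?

Baseline:
  D = 83
  U = 104 − 6·83 = -394
  V = 102 + 4·83 + 2·(-394) = -354
  K = 47 + 2·(-394) − (-354) = -387
  C = 252 + 3·(-394) − 2·(-354) − 2·(-387) = 552
  F = 199 + (-354) − 6·552 = -3467
  P = 26 − 6·83 + (-3467) = -3939
Policy A (C := -14):
  D = 83
  U = 104 − 6·83 = -394
  V = 102 + 4·83 + 2·(-394) = -354
  K = 47 + 2·(-394) − (-354) = -387
  C = -14
  F = 199 + (-354) − 6·(-14) = -71
  P = 26 − 6·83 + (-71) = -543
ΔP = -543 − (-3939) = 3396; ΔK = -387 − (-387) = 0
Score = (-4)·3396 + 1·0 = -13584

-13584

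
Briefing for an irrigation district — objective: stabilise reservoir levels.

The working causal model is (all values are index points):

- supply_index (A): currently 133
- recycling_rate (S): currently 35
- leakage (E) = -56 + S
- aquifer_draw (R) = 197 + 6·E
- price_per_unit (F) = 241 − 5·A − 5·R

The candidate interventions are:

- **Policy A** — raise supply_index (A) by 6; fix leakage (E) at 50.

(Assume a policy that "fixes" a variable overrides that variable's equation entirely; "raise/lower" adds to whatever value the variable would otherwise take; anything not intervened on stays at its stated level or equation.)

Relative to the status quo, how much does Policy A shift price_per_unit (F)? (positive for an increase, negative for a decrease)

-2160

Baseline:
  A = 133
  S = 35
  E = -56 + 35 = -21
  R = 197 + 6·(-21) = 71
  F = 241 − 5·133 − 5·71 = -779
Policy A (A + 6, E := 50):
  A = 133 + 6 = 139
  S = 35
  E = 50
  R = 197 + 6·50 = 497
  F = 241 − 5·139 − 5·497 = -2939
Change in F: -2939 − (-779) = -2160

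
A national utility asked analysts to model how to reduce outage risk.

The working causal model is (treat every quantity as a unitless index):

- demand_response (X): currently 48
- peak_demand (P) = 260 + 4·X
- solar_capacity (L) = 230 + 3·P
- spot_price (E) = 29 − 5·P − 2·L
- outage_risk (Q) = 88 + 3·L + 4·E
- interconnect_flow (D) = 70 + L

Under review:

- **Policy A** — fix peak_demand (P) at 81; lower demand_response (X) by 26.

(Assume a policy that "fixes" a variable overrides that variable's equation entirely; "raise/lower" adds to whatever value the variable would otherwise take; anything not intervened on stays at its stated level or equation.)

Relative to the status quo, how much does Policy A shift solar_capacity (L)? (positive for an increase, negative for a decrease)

Baseline:
  X = 48
  P = 260 + 4·48 = 452
  L = 230 + 3·452 = 1586
Policy A (P := 81, X − 26):
  X = 48 − 26 = 22
  P = 81
  L = 230 + 3·81 = 473
Change in L: 473 − 1586 = -1113

-1113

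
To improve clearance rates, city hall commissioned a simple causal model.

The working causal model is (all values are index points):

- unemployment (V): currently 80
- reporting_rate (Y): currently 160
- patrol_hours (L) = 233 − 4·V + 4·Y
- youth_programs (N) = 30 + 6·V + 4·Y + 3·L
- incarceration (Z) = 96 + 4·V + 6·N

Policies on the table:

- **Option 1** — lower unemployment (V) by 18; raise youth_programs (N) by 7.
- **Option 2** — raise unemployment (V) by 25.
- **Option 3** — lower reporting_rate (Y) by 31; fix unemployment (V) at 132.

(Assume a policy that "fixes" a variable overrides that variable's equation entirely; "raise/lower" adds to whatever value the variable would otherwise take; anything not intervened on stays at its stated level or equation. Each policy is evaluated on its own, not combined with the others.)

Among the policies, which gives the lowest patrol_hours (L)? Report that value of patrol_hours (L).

221

Option 1 (V − 18, N + 7):
  V = 80 − 18 = 62
  Y = 160
  L = 233 − 4·62 + 4·160 = 625
Option 2 (V + 25):
  V = 80 + 25 = 105
  Y = 160
  L = 233 − 4·105 + 4·160 = 453
Option 3 (Y − 31, V := 132):
  V = 132
  Y = 160 − 31 = 129
  L = 233 − 4·132 + 4·129 = 221
Comparing — Option 1: L=625, Option 2: L=453, Option 3: L=221. Lowest is 221 (Option 3).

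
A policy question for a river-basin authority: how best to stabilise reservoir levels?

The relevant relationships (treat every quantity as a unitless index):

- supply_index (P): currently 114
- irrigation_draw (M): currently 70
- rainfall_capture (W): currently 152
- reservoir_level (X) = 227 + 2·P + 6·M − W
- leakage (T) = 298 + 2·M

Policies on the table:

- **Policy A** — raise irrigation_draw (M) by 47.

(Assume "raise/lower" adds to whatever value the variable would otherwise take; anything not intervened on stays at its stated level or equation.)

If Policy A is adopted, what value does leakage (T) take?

532

Policy A (M + 47):
  M = 70 + 47 = 117
  T = 298 + 2·117 = 532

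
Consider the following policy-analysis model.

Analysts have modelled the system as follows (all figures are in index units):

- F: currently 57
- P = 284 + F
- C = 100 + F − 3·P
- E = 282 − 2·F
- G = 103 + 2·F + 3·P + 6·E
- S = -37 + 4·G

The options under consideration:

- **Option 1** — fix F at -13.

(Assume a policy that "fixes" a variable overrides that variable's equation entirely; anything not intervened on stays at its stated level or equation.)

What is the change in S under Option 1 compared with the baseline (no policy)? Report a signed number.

1960

Baseline:
  F = 57
  P = 284 + 57 = 341
  E = 282 − 2·57 = 168
  G = 103 + 2·57 + 3·341 + 6·168 = 2248
  S = -37 + 4·2248 = 8955
Option 1 (F := -13):
  F = -13
  P = 284 + (-13) = 271
  E = 282 − 2·(-13) = 308
  G = 103 + 2·(-13) + 3·271 + 6·308 = 2738
  S = -37 + 4·2738 = 10915
Change in S: 10915 − 8955 = 1960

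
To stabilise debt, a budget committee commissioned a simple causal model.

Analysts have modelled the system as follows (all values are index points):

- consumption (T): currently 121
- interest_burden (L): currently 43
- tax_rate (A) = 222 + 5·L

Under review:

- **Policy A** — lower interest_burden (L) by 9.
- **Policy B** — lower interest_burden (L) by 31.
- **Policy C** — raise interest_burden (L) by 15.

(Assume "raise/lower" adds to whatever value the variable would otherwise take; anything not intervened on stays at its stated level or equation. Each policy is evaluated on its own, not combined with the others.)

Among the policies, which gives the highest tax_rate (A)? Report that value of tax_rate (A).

512

Policy A (L − 9):
  L = 43 − 9 = 34
  A = 222 + 5·34 = 392
Policy B (L − 31):
  L = 43 − 31 = 12
  A = 222 + 5·12 = 282
Policy C (L + 15):
  L = 43 + 15 = 58
  A = 222 + 5·58 = 512
Comparing — Policy A: A=392, Policy B: A=282, Policy C: A=512. Highest is 512 (Policy C).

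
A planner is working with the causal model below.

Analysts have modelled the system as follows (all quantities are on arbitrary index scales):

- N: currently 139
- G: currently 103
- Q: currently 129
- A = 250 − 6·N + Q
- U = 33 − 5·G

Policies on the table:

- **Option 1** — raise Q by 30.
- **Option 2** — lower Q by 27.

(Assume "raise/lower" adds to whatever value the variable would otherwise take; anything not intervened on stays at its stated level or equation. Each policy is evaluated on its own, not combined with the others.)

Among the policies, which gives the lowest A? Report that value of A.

Option 1 (Q + 30):
  N = 139
  Q = 129 + 30 = 159
  A = 250 − 6·139 + 159 = -425
Option 2 (Q − 27):
  N = 139
  Q = 129 − 27 = 102
  A = 250 − 6·139 + 102 = -482
Comparing — Option 1: A=-425, Option 2: A=-482. Lowest is -482 (Option 2).

-482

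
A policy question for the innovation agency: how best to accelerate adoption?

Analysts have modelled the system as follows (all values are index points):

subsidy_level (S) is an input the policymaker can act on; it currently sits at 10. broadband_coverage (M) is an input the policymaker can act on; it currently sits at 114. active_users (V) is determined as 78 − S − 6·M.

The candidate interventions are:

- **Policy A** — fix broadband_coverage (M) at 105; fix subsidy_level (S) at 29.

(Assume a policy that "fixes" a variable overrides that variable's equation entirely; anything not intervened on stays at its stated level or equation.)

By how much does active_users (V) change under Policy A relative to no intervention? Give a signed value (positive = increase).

Baseline:
  S = 10
  M = 114
  V = 78 − 10 − 6·114 = -616
Policy A (M := 105, S := 29):
  S = 29
  M = 105
  V = 78 − 29 − 6·105 = -581
Change in V: -581 − (-616) = 35

35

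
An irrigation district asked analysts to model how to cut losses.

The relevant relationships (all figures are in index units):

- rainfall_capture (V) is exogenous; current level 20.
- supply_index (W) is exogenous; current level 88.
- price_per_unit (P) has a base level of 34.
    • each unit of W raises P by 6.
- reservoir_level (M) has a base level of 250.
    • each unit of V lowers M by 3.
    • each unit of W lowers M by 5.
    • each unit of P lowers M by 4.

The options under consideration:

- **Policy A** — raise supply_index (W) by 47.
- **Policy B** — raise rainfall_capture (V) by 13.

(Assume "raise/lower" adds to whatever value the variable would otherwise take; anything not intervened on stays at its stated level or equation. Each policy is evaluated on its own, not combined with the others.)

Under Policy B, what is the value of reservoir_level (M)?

-2537

Policy B (V + 13):
  V = 20 + 13 = 33
  W = 88
  P = 34 + 6·88 = 562
  M = 250 − 3·33 − 5·88 − 4·562 = -2537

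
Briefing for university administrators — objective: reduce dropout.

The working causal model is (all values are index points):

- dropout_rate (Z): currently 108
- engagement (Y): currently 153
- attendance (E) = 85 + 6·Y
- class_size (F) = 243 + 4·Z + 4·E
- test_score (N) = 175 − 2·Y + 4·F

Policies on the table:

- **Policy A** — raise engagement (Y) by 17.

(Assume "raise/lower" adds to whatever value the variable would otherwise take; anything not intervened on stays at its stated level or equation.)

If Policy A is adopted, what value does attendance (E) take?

1105

Policy A (Y + 17):
  Y = 153 + 17 = 170
  E = 85 + 6·170 = 1105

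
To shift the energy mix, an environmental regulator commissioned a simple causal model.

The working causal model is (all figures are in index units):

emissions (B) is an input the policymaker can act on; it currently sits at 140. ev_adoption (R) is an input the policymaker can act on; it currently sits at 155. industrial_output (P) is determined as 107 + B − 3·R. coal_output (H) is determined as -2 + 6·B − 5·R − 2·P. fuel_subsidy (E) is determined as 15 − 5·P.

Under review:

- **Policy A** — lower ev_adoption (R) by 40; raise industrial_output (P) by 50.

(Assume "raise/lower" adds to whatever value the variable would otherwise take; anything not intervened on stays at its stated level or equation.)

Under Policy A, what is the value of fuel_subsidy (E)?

Policy A (R − 40, P + 50):
  B = 140
  R = 155 − 40 = 115
  P = 107 + 140 − 3·115 (+50 from intervention) = -48
  E = 15 − 5·(-48) = 255

255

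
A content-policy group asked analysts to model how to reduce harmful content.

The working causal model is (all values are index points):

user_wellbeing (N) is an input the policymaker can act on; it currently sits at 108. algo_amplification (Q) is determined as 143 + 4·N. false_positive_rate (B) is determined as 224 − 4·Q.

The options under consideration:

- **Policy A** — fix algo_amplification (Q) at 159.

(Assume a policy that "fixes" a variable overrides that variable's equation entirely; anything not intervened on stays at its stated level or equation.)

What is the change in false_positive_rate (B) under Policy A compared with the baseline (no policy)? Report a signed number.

Baseline:
  N = 108
  Q = 143 + 4·108 = 575
  B = 224 − 4·575 = -2076
Policy A (Q := 159):
  N = 108
  Q = 159
  B = 224 − 4·159 = -412
Change in B: -412 − (-2076) = 1664

1664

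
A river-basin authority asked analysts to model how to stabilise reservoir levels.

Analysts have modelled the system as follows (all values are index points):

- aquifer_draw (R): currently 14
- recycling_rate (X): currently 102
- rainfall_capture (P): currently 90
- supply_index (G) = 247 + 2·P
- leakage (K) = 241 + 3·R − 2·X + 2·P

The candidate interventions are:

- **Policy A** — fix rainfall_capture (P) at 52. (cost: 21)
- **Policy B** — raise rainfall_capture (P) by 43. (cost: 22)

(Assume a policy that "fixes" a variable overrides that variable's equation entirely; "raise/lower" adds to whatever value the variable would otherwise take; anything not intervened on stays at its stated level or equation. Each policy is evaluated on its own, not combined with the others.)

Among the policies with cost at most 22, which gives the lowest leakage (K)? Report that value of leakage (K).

Policy A (P := 52):
  R = 14
  X = 102
  P = 52
  K = 241 + 3·14 − 2·102 + 2·52 = 183
Policy B (P + 43):
  R = 14
  X = 102
  P = 90 + 43 = 133
  K = 241 + 3·14 − 2·102 + 2·133 = 345
Comparing — Policy A: K=183, Policy B: K=345. Lowest is 183 (Policy A).

183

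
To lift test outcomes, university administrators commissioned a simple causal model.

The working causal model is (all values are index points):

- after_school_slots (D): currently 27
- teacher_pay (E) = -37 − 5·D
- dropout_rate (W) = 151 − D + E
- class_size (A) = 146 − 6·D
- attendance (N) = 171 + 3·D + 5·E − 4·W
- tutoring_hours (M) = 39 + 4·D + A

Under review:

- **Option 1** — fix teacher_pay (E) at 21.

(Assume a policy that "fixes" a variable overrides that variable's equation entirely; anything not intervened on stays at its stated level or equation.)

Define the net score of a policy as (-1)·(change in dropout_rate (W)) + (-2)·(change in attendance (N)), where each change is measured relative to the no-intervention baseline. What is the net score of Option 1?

-579

Baseline:
  D = 27
  E = -37 − 5·27 = -172
  W = 151 − 27 + (-172) = -48
  N = 171 + 3·27 + 5·(-172) − 4·(-48) = -416
Option 1 (E := 21):
  D = 27
  E = 21
  W = 151 − 27 + 21 = 145
  N = 171 + 3·27 + 5·21 − 4·145 = -223
ΔW = 145 − (-48) = 193; ΔN = -223 − (-416) = 193
Score = (-1)·193 + (-2)·193 = -579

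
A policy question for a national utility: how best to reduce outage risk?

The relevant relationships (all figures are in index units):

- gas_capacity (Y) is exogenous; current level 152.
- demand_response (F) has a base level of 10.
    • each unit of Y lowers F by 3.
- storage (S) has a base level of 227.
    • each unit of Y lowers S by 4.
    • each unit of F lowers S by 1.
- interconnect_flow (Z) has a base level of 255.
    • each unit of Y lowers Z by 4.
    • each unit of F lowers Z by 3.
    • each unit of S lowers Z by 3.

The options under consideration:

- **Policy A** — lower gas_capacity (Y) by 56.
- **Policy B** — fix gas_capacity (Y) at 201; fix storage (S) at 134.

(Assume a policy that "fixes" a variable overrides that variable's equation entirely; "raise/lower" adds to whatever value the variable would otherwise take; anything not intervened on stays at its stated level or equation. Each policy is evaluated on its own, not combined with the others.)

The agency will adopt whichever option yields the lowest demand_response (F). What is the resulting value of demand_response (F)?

-593

Policy A (Y − 56):
  Y = 152 − 56 = 96
  F = 10 − 3·96 = -278
Policy B (Y := 201, S := 134):
  Y = 201
  F = 10 − 3·201 = -593
Comparing — Policy A: F=-278, Policy B: F=-593. Lowest is -593 (Policy B).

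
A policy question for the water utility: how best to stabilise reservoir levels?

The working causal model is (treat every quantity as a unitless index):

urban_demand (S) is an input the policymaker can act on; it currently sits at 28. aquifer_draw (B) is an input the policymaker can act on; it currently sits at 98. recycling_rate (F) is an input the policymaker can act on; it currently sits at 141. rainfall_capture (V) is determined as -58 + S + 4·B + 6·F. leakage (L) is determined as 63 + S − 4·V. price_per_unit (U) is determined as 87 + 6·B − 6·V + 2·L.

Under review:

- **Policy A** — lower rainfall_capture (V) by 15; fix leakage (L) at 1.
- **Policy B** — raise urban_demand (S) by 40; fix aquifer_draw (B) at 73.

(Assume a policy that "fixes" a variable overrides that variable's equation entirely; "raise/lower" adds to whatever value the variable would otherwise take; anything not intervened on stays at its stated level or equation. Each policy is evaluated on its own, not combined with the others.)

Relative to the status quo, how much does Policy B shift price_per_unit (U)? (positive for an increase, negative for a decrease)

Baseline:
  S = 28
  B = 98
  F = 141
  V = -58 + 28 + 4·98 + 6·141 = 1208
  L = 63 + 28 − 4·1208 = -4741
  U = 87 + 6·98 − 6·1208 + 2·(-4741) = -16055
Policy B (S + 40, B := 73):
  S = 28 + 40 = 68
  B = 73
  F = 141
  V = -58 + 68 + 4·73 + 6·141 = 1148
  L = 63 + 68 − 4·1148 = -4461
  U = 87 + 6·73 − 6·1148 + 2·(-4461) = -15285
Change in U: -15285 − (-16055) = 770

770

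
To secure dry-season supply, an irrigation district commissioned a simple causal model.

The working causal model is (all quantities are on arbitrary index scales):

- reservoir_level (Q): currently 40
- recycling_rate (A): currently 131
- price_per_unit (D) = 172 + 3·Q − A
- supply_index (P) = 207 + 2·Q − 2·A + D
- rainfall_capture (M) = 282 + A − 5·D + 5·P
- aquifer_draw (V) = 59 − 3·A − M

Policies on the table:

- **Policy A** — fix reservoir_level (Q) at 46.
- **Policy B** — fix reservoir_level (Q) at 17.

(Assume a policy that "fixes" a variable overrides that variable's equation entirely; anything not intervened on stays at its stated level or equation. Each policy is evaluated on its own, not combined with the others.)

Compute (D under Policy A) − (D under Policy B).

87

Policy A (Q := 46):
  Q = 46
  A = 131
  D = 172 + 3·46 − 131 = 179
Policy B (Q := 17):
  Q = 17
  A = 131
  D = 172 + 3·17 − 131 = 92
D: 179 − 92 = 87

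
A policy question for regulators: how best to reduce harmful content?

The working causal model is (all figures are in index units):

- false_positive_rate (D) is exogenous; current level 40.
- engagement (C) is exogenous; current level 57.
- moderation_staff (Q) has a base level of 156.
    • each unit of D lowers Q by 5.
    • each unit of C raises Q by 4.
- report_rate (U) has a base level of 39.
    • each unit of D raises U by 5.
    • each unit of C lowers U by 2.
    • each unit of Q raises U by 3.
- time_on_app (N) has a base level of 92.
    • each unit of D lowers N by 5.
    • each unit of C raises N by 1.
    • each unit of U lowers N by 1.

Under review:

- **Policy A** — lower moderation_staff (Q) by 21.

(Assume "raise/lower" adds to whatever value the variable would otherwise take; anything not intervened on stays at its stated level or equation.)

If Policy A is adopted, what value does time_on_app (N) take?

-665

Policy A (Q − 21):
  D = 40
  C = 57
  Q = 156 − 5·40 + 4·57 (−21 from intervention) = 163
  U = 39 + 5·40 − 2·57 + 3·163 = 614
  N = 92 − 5·40 + 57 − 614 = -665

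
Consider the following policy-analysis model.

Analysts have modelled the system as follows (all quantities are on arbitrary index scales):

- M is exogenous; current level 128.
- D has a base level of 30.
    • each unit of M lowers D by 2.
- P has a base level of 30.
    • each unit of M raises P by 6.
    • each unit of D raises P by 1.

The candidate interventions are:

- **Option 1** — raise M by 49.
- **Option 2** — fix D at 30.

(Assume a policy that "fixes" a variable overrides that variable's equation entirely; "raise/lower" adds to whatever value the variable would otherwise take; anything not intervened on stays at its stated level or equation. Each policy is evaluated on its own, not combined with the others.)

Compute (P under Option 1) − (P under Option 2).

-60

Option 1 (M + 49):
  M = 128 + 49 = 177
  D = 30 − 2·177 = -324
  P = 30 + 6·177 + (-324) = 768
Option 2 (D := 30):
  M = 128
  D = 30
  P = 30 + 6·128 + 30 = 828
P: 768 − 828 = -60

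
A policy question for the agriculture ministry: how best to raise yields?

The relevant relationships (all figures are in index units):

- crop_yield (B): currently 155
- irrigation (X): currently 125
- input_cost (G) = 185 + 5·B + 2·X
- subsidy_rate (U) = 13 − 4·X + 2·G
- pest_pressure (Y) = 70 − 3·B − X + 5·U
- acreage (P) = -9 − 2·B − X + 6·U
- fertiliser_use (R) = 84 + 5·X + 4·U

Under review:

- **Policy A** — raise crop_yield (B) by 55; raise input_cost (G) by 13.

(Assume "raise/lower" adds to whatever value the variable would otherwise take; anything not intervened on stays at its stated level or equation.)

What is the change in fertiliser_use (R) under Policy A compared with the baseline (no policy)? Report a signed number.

Baseline:
  B = 155
  X = 125
  G = 185 + 5·155 + 2·125 = 1210
  U = 13 − 4·125 + 2·1210 = 1933
  R = 84 + 5·125 + 4·1933 = 8441
Policy A (B + 55, G + 13):
  B = 155 + 55 = 210
  X = 125
  G = 185 + 5·210 + 2·125 (+13 from intervention) = 1498
  U = 13 − 4·125 + 2·1498 = 2509
  R = 84 + 5·125 + 4·2509 = 10745
Change in R: 10745 − 8441 = 2304

2304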